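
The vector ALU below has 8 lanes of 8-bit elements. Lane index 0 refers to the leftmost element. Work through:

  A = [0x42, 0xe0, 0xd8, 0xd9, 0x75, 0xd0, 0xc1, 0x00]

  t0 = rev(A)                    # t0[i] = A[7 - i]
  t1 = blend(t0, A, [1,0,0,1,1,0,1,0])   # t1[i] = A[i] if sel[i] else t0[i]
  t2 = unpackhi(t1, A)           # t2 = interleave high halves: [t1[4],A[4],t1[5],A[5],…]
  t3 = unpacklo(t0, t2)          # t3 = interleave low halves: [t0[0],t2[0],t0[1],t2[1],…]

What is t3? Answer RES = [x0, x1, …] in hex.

RES = [ 0x00  0x75  0xc1  0x75  0xd0  0xd8  0x75  0xd0 ]

  t0: 00 c1 d0 75 d9 d8 e0 42
  t1: 42 c1 d0 d9 75 d8 c1 42
  t2: 75 75 d8 d0 c1 c1 42 00
  t3: 00 75 c1 75 d0 d8 75 d0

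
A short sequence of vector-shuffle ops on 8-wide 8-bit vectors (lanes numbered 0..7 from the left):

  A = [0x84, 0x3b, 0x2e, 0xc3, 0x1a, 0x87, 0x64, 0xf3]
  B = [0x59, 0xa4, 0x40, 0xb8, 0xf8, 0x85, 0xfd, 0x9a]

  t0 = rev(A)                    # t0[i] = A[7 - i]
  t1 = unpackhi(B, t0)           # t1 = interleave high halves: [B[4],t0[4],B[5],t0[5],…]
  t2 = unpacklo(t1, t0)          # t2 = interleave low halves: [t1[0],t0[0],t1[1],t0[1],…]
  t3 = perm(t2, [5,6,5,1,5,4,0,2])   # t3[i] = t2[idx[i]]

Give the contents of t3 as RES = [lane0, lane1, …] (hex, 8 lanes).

RES = [ 0x87  0x2e  0x87  0xf3  0x87  0x85  0xf8  0xc3 ]

→ t0 |f3|64|87|1a|c3|2e|3b|84|
→ t1 |f8|c3|85|2e|fd|3b|9a|84|
→ t2 |f8|f3|c3|64|85|87|2e|1a|
→ t3 |87|2e|87|f3|87|85|f8|c3|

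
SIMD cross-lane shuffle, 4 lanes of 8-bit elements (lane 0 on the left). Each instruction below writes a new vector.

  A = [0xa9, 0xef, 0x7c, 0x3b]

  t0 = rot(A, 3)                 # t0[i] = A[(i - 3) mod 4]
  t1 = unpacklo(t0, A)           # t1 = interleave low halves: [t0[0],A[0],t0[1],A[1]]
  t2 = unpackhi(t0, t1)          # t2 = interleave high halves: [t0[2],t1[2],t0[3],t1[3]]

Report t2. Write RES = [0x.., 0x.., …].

RES = [ 0x3b  0x7c  0xa9  0xef ]

→ t0 |ef|7c|3b|a9|
→ t1 |ef|a9|7c|ef|
→ t2 |3b|7c|a9|ef|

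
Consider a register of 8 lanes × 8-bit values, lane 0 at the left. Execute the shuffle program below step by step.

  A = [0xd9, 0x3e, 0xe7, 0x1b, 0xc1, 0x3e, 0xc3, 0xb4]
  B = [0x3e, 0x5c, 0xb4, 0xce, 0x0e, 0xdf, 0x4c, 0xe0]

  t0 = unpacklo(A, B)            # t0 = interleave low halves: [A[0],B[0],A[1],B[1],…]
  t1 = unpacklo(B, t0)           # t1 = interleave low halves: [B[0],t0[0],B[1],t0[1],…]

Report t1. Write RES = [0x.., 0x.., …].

RES = [0x3e, 0xd9, 0x5c, 0x3e, 0xb4, 0x3e, 0xce, 0x5c]

  t0: d9 3e 3e 5c e7 b4 1b ce
  t1: 3e d9 5c 3e b4 3e ce 5c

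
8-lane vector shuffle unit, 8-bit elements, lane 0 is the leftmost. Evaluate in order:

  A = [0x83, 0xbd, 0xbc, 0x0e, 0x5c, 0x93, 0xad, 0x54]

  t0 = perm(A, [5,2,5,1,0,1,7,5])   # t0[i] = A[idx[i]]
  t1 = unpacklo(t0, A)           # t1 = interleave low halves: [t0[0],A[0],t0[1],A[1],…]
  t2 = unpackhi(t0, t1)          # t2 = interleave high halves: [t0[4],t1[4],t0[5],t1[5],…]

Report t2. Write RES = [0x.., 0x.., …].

→ t0 |93|bc|93|bd|83|bd|54|93|
→ t1 |93|83|bc|bd|93|bc|bd|0e|
→ t2 |83|93|bd|bc|54|bd|93|0e|

RES = [0x83, 0x93, 0xbd, 0xbc, 0x54, 0xbd, 0x93, 0x0e]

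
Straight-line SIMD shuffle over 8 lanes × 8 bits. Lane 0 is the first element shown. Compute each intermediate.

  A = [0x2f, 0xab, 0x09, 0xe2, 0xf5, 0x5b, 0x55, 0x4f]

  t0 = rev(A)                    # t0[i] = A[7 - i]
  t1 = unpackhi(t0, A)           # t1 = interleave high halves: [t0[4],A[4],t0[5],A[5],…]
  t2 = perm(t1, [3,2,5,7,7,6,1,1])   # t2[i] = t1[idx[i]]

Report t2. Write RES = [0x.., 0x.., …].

RES = [ 0x5b  0x09  0x55  0x4f  0x4f  0x2f  0xf5  0xf5 ]

→ t0 |4f|55|5b|f5|e2|09|ab|2f|
→ t1 |e2|f5|09|5b|ab|55|2f|4f|
→ t2 |5b|09|55|4f|4f|2f|f5|f5|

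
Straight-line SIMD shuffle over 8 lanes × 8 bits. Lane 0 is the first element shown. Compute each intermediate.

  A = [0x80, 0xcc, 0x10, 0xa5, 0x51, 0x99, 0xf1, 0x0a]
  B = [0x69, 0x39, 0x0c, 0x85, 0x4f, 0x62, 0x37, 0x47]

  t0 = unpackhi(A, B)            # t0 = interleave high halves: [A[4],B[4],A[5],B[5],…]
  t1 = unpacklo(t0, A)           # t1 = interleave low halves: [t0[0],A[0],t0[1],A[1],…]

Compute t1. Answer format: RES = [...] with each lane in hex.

RES = [0x51, 0x80, 0x4f, 0xcc, 0x99, 0x10, 0x62, 0xa5]

  t0: 51 4f 99 62 f1 37 0a 47
  t1: 51 80 4f cc 99 10 62 a5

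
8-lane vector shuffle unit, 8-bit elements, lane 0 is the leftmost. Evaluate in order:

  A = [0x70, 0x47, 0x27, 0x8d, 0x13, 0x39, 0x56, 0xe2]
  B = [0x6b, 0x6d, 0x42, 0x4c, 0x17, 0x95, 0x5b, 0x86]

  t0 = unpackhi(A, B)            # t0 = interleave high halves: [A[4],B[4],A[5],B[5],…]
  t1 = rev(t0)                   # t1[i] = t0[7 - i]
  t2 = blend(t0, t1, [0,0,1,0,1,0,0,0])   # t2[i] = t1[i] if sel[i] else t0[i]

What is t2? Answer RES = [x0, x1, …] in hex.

RES = [ 0x13  0x17  0x5b  0x95  0x95  0x5b  0xe2  0x86 ]

→ t0 |13|17|39|95|56|5b|e2|86|
→ t1 |86|e2|5b|56|95|39|17|13|
→ t2 |13|17|5b|95|95|5b|e2|86|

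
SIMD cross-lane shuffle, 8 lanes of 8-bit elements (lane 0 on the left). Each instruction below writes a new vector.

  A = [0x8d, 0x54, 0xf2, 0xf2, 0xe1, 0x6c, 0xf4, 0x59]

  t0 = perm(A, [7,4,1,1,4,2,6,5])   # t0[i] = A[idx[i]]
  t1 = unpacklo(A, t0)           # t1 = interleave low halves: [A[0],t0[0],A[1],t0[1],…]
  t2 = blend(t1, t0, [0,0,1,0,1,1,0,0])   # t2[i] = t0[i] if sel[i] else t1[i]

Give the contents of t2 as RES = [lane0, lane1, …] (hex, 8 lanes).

  t0: 59 e1 54 54 e1 f2 f4 6c
  t1: 8d 59 54 e1 f2 54 f2 54
  t2: 8d 59 54 e1 e1 f2 f2 54

RES = [0x8d, 0x59, 0x54, 0xe1, 0xe1, 0xf2, 0xf2, 0x54]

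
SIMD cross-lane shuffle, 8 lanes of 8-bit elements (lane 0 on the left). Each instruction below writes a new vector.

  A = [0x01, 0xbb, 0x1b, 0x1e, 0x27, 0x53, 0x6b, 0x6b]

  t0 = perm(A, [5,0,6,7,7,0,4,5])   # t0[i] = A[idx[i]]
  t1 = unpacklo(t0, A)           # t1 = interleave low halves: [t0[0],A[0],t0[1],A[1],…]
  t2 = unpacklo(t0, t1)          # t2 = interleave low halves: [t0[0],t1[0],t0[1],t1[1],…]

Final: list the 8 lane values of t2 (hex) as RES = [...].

→ t0 |53|01|6b|6b|6b|01|27|53|
→ t1 |53|01|01|bb|6b|1b|6b|1e|
→ t2 |53|53|01|01|6b|01|6b|bb|

RES = [ 0x53  0x53  0x01  0x01  0x6b  0x01  0x6b  0xbb ]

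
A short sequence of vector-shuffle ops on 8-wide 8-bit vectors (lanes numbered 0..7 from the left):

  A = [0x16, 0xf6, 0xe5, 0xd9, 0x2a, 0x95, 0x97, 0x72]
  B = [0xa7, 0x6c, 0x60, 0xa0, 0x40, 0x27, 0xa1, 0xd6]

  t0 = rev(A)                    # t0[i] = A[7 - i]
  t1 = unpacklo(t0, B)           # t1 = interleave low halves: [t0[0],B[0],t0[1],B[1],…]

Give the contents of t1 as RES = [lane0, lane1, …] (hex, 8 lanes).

  t0: 72 97 95 2a d9 e5 f6 16
  t1: 72 a7 97 6c 95 60 2a a0

RES = [0x72, 0xa7, 0x97, 0x6c, 0x95, 0x60, 0x2a, 0xa0]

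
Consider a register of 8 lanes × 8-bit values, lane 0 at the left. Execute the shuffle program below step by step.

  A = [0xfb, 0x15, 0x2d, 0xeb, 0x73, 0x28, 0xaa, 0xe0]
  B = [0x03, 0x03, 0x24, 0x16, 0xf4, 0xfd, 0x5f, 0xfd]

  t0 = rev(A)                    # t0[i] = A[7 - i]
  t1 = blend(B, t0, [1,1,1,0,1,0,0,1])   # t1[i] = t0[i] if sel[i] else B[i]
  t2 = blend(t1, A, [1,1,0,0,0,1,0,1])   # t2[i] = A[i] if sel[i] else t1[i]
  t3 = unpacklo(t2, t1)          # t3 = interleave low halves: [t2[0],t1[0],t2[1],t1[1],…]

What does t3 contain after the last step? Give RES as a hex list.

  t0: e0 aa 28 73 eb 2d 15 fb
  t1: e0 aa 28 16 eb fd 5f fb
  t2: fb 15 28 16 eb 28 5f e0
  t3: fb e0 15 aa 28 28 16 16

RES = [ 0xfb  0xe0  0x15  0xaa  0x28  0x28  0x16  0x16 ]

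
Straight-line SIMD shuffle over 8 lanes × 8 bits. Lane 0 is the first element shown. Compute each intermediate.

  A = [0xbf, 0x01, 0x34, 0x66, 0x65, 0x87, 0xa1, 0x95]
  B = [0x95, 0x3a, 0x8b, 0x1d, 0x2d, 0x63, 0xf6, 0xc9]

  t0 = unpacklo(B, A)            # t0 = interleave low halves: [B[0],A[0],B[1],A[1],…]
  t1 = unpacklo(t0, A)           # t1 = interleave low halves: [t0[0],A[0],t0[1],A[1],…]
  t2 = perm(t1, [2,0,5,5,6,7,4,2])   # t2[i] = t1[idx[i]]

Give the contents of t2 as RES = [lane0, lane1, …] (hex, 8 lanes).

  t0: 95 bf 3a 01 8b 34 1d 66
  t1: 95 bf bf 01 3a 34 01 66
  t2: bf 95 34 34 01 66 3a bf

RES = [0xbf, 0x95, 0x34, 0x34, 0x01, 0x66, 0x3a, 0xbf]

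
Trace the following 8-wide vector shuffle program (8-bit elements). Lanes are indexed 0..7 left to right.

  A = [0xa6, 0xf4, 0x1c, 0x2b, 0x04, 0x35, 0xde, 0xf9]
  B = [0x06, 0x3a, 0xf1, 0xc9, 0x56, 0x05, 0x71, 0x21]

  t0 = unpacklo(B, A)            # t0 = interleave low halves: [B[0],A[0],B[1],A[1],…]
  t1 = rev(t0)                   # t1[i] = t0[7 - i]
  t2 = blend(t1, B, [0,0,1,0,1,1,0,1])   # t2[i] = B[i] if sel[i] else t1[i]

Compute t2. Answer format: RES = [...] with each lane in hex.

  t0: 06 a6 3a f4 f1 1c c9 2b
  t1: 2b c9 1c f1 f4 3a a6 06
  t2: 2b c9 f1 f1 56 05 a6 21

RES = [0x2b, 0xc9, 0xf1, 0xf1, 0x56, 0x05, 0xa6, 0x21]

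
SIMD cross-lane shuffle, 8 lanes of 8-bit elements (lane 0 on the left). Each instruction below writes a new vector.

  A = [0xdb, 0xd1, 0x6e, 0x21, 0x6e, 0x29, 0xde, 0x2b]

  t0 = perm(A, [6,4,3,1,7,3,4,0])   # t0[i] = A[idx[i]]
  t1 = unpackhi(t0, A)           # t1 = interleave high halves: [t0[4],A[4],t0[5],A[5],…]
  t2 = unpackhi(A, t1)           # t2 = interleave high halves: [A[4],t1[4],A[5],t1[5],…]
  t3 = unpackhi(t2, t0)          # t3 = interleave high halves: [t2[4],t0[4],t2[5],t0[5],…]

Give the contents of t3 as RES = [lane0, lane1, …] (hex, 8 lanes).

RES = [ 0xde  0x2b  0xdb  0x21  0x2b  0x6e  0x2b  0xdb ]

t0 = [0xde, 0x6e, 0x21, 0xd1, 0x2b, 0x21, 0x6e, 0xdb]
t1 = [0x2b, 0x6e, 0x21, 0x29, 0x6e, 0xde, 0xdb, 0x2b]
t2 = [0x6e, 0x6e, 0x29, 0xde, 0xde, 0xdb, 0x2b, 0x2b]
t3 = [0xde, 0x2b, 0xdb, 0x21, 0x2b, 0x6e, 0x2b, 0xdb]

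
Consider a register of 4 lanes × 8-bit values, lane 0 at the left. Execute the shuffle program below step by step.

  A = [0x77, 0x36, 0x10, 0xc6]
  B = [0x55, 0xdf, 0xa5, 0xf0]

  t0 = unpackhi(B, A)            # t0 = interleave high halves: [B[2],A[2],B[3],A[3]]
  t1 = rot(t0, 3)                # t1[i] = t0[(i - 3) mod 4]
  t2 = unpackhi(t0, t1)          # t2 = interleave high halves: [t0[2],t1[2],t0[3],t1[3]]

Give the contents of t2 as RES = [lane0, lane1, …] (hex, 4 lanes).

  t0: a5 10 f0 c6
  t1: 10 f0 c6 a5
  t2: f0 c6 c6 a5

RES = [ 0xf0  0xc6  0xc6  0xa5 ]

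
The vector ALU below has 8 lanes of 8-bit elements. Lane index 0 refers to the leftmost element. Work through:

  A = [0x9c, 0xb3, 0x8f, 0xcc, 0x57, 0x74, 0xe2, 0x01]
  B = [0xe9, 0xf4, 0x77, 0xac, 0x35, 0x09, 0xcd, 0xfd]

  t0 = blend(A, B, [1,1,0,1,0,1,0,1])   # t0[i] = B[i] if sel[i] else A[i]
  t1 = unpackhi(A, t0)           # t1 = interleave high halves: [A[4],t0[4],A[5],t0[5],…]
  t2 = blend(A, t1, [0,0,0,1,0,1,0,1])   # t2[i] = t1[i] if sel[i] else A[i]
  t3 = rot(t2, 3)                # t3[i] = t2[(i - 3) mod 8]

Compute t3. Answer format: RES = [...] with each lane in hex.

RES = [0xe2, 0xe2, 0xfd, 0x9c, 0xb3, 0x8f, 0x09, 0x57]

→ t0 |e9|f4|8f|ac|57|09|e2|fd|
→ t1 |57|57|74|09|e2|e2|01|fd|
→ t2 |9c|b3|8f|09|57|e2|e2|fd|
→ t3 |e2|e2|fd|9c|b3|8f|09|57|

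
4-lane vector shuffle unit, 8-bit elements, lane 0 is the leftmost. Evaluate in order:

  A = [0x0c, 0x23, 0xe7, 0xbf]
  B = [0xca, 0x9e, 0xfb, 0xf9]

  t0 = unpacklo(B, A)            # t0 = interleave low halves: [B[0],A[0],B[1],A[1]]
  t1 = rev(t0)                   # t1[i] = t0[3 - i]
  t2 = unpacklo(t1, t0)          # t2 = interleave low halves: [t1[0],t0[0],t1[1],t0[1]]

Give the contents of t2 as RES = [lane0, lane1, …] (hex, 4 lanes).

  t0: ca 0c 9e 23
  t1: 23 9e 0c ca
  t2: 23 ca 9e 0c

RES = [ 0x23  0xca  0x9e  0x0c ]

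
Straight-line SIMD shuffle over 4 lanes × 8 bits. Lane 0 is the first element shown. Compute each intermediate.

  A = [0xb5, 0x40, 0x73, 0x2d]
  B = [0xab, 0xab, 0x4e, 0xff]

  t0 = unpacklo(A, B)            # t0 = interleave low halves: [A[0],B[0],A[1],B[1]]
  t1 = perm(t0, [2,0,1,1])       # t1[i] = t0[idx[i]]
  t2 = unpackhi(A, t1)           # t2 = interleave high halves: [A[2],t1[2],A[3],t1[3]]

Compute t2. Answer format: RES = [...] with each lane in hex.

RES = [ 0x73  0xab  0x2d  0xab ]

→ t0 |b5|ab|40|ab|
→ t1 |40|b5|ab|ab|
→ t2 |73|ab|2d|ab|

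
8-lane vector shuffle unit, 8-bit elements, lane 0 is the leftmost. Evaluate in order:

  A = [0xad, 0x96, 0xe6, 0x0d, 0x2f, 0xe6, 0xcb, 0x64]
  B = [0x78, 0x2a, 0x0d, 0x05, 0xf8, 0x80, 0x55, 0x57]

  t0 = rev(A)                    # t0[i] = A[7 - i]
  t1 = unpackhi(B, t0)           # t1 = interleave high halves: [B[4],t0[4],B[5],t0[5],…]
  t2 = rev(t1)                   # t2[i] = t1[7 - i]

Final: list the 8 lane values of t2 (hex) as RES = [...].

→ t0 |64|cb|e6|2f|0d|e6|96|ad|
→ t1 |f8|0d|80|e6|55|96|57|ad|
→ t2 |ad|57|96|55|e6|80|0d|f8|

RES = [0xad, 0x57, 0x96, 0x55, 0xe6, 0x80, 0x0d, 0xf8]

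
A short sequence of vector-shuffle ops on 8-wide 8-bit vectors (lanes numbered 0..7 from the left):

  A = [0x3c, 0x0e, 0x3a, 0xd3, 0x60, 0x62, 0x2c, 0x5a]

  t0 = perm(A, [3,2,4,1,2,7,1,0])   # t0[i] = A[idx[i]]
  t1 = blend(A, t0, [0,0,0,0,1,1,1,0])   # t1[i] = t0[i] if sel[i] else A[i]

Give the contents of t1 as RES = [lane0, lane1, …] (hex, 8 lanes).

t0 = [0xd3, 0x3a, 0x60, 0x0e, 0x3a, 0x5a, 0x0e, 0x3c]
t1 = [0x3c, 0x0e, 0x3a, 0xd3, 0x3a, 0x5a, 0x0e, 0x5a]

RES = [ 0x3c  0x0e  0x3a  0xd3  0x3a  0x5a  0x0e  0x5a ]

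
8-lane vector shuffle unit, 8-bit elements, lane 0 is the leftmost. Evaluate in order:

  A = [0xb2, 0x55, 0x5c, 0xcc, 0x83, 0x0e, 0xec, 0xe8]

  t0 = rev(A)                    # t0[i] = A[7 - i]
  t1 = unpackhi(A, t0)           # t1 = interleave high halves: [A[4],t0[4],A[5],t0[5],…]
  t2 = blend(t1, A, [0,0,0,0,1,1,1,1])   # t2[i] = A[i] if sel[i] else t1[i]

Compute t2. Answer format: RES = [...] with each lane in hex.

RES = [ 0x83  0xcc  0x0e  0x5c  0x83  0x0e  0xec  0xe8 ]

→ t0 |e8|ec|0e|83|cc|5c|55|b2|
→ t1 |83|cc|0e|5c|ec|55|e8|b2|
→ t2 |83|cc|0e|5c|83|0e|ec|e8|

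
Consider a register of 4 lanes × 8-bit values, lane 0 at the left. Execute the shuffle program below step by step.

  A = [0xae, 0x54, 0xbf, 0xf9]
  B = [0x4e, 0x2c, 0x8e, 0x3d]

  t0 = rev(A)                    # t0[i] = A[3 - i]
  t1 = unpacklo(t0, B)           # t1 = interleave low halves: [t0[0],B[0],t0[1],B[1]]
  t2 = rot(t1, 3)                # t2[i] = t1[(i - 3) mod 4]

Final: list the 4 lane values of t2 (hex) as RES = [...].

RES = [0x4e, 0xbf, 0x2c, 0xf9]

t0 = [0xf9, 0xbf, 0x54, 0xae]
t1 = [0xf9, 0x4e, 0xbf, 0x2c]
t2 = [0x4e, 0xbf, 0x2c, 0xf9]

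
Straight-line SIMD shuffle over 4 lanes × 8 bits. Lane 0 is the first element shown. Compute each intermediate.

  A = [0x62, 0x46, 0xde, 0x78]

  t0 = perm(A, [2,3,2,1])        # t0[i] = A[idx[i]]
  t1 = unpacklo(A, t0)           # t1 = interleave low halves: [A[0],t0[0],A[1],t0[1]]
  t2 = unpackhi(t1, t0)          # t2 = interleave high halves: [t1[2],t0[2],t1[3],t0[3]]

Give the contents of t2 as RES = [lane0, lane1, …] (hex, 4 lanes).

  t0: de 78 de 46
  t1: 62 de 46 78
  t2: 46 de 78 46

RES = [0x46, 0xde, 0x78, 0x46]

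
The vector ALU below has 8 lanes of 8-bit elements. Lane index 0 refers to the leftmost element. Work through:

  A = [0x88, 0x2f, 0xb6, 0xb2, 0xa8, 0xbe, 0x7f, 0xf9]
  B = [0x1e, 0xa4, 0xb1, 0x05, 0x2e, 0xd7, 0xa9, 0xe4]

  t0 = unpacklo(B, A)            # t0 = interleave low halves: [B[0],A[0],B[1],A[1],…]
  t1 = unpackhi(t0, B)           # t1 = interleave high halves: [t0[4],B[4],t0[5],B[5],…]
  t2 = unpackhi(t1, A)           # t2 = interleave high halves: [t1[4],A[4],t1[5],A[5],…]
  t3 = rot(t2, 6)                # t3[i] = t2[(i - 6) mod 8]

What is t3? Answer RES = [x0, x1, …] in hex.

→ t0 |1e|88|a4|2f|b1|b6|05|b2|
→ t1 |b1|2e|b6|d7|05|a9|b2|e4|
→ t2 |05|a8|a9|be|b2|7f|e4|f9|
→ t3 |a9|be|b2|7f|e4|f9|05|a8|

RES = [0xa9, 0xbe, 0xb2, 0x7f, 0xe4, 0xf9, 0x05, 0xa8]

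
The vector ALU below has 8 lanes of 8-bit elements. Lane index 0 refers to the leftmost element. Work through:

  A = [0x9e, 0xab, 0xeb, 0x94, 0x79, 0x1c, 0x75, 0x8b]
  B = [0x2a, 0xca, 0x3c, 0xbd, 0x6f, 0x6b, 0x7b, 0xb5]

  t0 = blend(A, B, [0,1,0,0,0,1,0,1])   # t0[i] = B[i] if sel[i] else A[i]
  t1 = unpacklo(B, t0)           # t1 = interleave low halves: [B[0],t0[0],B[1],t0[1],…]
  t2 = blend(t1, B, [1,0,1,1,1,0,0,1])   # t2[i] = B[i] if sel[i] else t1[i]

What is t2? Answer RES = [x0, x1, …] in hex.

RES = [ 0x2a  0x9e  0x3c  0xbd  0x6f  0xeb  0xbd  0xb5 ]

t0 = [0x9e, 0xca, 0xeb, 0x94, 0x79, 0x6b, 0x75, 0xb5]
t1 = [0x2a, 0x9e, 0xca, 0xca, 0x3c, 0xeb, 0xbd, 0x94]
t2 = [0x2a, 0x9e, 0x3c, 0xbd, 0x6f, 0xeb, 0xbd, 0xb5]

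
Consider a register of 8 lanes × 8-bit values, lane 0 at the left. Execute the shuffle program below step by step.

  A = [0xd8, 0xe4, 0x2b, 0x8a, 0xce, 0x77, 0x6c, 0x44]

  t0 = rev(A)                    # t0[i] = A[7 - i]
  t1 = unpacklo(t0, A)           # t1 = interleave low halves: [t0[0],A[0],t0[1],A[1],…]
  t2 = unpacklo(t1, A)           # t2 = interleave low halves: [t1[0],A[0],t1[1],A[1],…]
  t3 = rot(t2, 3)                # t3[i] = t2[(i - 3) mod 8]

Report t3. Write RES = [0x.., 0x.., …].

RES = [0x2b, 0xe4, 0x8a, 0x44, 0xd8, 0xd8, 0xe4, 0x6c]

→ t0 |44|6c|77|ce|8a|2b|e4|d8|
→ t1 |44|d8|6c|e4|77|2b|ce|8a|
→ t2 |44|d8|d8|e4|6c|2b|e4|8a|
→ t3 |2b|e4|8a|44|d8|d8|e4|6c|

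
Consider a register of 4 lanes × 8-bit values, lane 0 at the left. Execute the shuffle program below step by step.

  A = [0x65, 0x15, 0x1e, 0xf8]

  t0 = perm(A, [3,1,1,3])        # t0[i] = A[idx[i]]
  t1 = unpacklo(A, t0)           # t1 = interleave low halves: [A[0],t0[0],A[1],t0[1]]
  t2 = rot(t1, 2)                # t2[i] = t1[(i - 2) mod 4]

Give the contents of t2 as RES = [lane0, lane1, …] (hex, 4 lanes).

RES = [ 0x15  0x15  0x65  0xf8 ]

  t0: f8 15 15 f8
  t1: 65 f8 15 15
  t2: 15 15 65 f8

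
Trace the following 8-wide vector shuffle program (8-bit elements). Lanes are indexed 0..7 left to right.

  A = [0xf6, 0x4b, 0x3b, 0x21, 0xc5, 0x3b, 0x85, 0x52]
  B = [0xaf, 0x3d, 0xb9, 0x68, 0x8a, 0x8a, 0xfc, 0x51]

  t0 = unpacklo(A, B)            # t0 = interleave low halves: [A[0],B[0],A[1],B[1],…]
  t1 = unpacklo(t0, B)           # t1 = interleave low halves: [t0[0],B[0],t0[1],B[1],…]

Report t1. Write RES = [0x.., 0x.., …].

RES = [ 0xf6  0xaf  0xaf  0x3d  0x4b  0xb9  0x3d  0x68 ]

→ t0 |f6|af|4b|3d|3b|b9|21|68|
→ t1 |f6|af|af|3d|4b|b9|3d|68|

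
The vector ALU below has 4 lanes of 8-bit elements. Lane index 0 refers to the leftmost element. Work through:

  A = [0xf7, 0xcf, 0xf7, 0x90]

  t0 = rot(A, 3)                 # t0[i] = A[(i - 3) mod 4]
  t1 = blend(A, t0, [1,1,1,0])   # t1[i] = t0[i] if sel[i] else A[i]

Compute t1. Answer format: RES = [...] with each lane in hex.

→ t0 |cf|f7|90|f7|
→ t1 |cf|f7|90|90|

RES = [0xcf, 0xf7, 0x90, 0x90]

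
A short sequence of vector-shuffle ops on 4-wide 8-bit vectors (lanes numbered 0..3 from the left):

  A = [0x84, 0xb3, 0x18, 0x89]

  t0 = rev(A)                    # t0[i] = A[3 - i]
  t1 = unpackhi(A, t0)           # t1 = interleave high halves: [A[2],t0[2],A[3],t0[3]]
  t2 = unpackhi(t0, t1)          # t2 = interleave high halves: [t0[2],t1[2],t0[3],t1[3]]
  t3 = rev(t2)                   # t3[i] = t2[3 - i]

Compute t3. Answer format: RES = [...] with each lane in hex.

  t0: 89 18 b3 84
  t1: 18 b3 89 84
  t2: b3 89 84 84
  t3: 84 84 89 b3

RES = [0x84, 0x84, 0x89, 0xb3]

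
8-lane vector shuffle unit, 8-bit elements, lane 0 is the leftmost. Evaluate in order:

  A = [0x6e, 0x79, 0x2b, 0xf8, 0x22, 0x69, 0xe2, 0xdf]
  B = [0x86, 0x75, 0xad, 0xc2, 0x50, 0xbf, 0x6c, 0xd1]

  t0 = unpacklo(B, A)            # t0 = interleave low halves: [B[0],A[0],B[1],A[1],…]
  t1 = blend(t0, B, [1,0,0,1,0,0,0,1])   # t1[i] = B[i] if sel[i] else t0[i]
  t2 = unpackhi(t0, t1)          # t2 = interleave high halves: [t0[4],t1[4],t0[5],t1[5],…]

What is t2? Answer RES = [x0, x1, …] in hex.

RES = [ 0xad  0xad  0x2b  0x2b  0xc2  0xc2  0xf8  0xd1 ]

  t0: 86 6e 75 79 ad 2b c2 f8
  t1: 86 6e 75 c2 ad 2b c2 d1
  t2: ad ad 2b 2b c2 c2 f8 d1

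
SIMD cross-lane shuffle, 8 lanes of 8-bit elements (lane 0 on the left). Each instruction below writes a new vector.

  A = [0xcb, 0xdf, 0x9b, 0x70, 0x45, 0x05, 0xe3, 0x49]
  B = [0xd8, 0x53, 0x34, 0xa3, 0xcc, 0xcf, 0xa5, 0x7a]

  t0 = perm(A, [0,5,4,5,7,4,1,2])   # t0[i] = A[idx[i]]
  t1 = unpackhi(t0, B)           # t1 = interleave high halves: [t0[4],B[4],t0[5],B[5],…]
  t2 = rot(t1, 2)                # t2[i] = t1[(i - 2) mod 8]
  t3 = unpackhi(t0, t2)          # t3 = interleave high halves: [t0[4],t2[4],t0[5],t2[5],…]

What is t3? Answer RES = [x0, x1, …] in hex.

RES = [ 0x49  0x45  0x45  0xcf  0xdf  0xdf  0x9b  0xa5 ]

→ t0 |cb|05|45|05|49|45|df|9b|
→ t1 |49|cc|45|cf|df|a5|9b|7a|
→ t2 |9b|7a|49|cc|45|cf|df|a5|
→ t3 |49|45|45|cf|df|df|9b|a5|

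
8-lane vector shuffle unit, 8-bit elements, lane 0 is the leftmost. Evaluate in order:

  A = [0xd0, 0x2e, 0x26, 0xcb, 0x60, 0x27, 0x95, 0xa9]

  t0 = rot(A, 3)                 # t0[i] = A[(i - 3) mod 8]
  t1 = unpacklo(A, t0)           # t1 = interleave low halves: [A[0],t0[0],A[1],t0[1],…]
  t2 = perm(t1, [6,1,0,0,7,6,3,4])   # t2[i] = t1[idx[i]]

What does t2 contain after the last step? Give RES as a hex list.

→ t0 |27|95|a9|d0|2e|26|cb|60|
→ t1 |d0|27|2e|95|26|a9|cb|d0|
→ t2 |cb|27|d0|d0|d0|cb|95|26|

RES = [ 0xcb  0x27  0xd0  0xd0  0xd0  0xcb  0x95  0x26 ]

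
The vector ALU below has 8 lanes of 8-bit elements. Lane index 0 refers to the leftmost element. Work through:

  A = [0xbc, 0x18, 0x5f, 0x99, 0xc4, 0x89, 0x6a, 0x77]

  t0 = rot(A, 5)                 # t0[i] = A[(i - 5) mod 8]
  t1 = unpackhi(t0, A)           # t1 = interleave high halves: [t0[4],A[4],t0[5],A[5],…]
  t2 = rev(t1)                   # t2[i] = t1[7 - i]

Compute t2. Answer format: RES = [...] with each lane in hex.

  t0: 99 c4 89 6a 77 bc 18 5f
  t1: 77 c4 bc 89 18 6a 5f 77
  t2: 77 5f 6a 18 89 bc c4 77

RES = [ 0x77  0x5f  0x6a  0x18  0x89  0xbc  0xc4  0x77 ]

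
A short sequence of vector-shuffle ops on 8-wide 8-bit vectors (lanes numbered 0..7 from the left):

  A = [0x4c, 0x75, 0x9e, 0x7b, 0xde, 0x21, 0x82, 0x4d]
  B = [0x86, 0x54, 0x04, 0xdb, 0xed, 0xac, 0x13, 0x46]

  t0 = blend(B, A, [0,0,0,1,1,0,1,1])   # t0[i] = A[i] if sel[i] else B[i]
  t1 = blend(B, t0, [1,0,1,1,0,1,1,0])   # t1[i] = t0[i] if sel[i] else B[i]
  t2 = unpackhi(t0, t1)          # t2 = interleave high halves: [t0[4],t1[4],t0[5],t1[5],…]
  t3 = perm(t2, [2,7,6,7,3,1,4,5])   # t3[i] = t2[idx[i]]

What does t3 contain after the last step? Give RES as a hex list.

→ t0 |86|54|04|7b|de|ac|82|4d|
→ t1 |86|54|04|7b|ed|ac|82|46|
→ t2 |de|ed|ac|ac|82|82|4d|46|
→ t3 |ac|46|4d|46|ac|ed|82|82|

RES = [0xac, 0x46, 0x4d, 0x46, 0xac, 0xed, 0x82, 0x82]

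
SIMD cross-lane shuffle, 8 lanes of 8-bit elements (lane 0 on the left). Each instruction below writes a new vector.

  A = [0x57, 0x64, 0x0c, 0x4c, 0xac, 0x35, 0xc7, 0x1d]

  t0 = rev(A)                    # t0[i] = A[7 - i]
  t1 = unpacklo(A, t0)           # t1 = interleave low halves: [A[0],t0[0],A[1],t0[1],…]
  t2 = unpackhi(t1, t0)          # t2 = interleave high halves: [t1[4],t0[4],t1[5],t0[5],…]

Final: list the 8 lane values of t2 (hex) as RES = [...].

RES = [ 0x0c  0x4c  0x35  0x0c  0x4c  0x64  0xac  0x57 ]

t0 = [0x1d, 0xc7, 0x35, 0xac, 0x4c, 0x0c, 0x64, 0x57]
t1 = [0x57, 0x1d, 0x64, 0xc7, 0x0c, 0x35, 0x4c, 0xac]
t2 = [0x0c, 0x4c, 0x35, 0x0c, 0x4c, 0x64, 0xac, 0x57]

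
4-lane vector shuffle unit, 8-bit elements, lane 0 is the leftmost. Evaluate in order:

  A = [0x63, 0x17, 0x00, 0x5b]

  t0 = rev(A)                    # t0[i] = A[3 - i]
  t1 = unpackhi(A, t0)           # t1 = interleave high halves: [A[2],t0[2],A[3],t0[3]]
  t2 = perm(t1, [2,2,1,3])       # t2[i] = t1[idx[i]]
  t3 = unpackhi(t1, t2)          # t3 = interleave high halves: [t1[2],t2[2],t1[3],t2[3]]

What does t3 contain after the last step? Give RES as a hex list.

  t0: 5b 00 17 63
  t1: 00 17 5b 63
  t2: 5b 5b 17 63
  t3: 5b 17 63 63

RES = [0x5b, 0x17, 0x63, 0x63]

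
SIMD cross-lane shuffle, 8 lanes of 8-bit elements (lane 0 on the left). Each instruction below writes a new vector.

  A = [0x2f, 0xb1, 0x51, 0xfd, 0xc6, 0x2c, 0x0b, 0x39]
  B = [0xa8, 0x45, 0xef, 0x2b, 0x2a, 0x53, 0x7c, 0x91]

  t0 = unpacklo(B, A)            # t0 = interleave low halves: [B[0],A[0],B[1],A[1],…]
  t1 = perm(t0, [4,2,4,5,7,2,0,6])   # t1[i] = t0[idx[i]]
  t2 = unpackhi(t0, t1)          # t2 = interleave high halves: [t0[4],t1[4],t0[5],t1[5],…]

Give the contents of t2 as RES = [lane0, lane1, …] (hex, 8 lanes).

→ t0 |a8|2f|45|b1|ef|51|2b|fd|
→ t1 |ef|45|ef|51|fd|45|a8|2b|
→ t2 |ef|fd|51|45|2b|a8|fd|2b|

RES = [ 0xef  0xfd  0x51  0x45  0x2b  0xa8  0xfd  0x2b ]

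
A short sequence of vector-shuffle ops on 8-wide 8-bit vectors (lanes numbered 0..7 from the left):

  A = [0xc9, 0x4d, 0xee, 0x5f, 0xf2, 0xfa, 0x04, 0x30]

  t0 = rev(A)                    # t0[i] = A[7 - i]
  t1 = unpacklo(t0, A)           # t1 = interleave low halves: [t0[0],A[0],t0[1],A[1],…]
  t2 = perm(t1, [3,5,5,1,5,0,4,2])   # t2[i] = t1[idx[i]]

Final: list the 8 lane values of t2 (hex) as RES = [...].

t0 = [0x30, 0x04, 0xfa, 0xf2, 0x5f, 0xee, 0x4d, 0xc9]
t1 = [0x30, 0xc9, 0x04, 0x4d, 0xfa, 0xee, 0xf2, 0x5f]
t2 = [0x4d, 0xee, 0xee, 0xc9, 0xee, 0x30, 0xfa, 0x04]

RES = [ 0x4d  0xee  0xee  0xc9  0xee  0x30  0xfa  0x04 ]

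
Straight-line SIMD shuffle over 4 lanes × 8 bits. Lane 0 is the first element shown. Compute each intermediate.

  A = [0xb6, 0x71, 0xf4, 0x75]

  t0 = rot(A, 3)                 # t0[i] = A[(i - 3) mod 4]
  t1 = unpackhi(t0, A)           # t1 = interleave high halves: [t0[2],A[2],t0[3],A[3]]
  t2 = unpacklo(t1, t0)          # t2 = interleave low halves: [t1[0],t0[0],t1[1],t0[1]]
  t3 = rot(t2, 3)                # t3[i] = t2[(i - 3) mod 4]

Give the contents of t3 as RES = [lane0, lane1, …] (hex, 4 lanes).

t0 = [0x71, 0xf4, 0x75, 0xb6]
t1 = [0x75, 0xf4, 0xb6, 0x75]
t2 = [0x75, 0x71, 0xf4, 0xf4]
t3 = [0x71, 0xf4, 0xf4, 0x75]

RES = [ 0x71  0xf4  0xf4  0x75 ]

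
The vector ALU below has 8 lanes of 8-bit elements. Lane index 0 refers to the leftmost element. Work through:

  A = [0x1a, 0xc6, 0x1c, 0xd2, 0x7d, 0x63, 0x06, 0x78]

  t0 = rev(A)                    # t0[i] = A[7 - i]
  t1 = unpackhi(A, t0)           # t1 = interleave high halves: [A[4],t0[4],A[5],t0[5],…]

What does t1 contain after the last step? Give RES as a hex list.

t0 = [0x78, 0x06, 0x63, 0x7d, 0xd2, 0x1c, 0xc6, 0x1a]
t1 = [0x7d, 0xd2, 0x63, 0x1c, 0x06, 0xc6, 0x78, 0x1a]

RES = [0x7d, 0xd2, 0x63, 0x1c, 0x06, 0xc6, 0x78, 0x1a]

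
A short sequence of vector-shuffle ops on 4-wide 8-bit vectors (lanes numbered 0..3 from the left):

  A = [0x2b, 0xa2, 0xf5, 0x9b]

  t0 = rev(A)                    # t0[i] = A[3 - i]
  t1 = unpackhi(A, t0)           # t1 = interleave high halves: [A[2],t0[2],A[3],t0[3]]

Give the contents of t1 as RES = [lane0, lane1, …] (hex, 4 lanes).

  t0: 9b f5 a2 2b
  t1: f5 a2 9b 2b

RES = [ 0xf5  0xa2  0x9b  0x2b ]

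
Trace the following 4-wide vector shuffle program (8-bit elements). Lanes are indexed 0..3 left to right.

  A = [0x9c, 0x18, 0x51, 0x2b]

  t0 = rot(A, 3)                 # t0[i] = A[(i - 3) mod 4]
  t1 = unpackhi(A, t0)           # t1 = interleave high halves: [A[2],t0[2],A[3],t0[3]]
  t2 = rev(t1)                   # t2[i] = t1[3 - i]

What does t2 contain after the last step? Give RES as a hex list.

t0 = [0x18, 0x51, 0x2b, 0x9c]
t1 = [0x51, 0x2b, 0x2b, 0x9c]
t2 = [0x9c, 0x2b, 0x2b, 0x51]

RES = [0x9c, 0x2b, 0x2b, 0x51]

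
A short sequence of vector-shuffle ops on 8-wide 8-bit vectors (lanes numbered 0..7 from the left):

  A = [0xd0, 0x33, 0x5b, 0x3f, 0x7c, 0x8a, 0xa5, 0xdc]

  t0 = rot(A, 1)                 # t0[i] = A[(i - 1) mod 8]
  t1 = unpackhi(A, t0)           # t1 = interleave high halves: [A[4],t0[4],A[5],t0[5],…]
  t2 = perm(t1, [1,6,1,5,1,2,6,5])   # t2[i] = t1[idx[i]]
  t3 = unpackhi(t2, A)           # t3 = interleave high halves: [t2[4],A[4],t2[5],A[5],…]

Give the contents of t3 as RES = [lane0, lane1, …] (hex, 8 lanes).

RES = [0x3f, 0x7c, 0x8a, 0x8a, 0xdc, 0xa5, 0x8a, 0xdc]

  t0: dc d0 33 5b 3f 7c 8a a5
  t1: 7c 3f 8a 7c a5 8a dc a5
  t2: 3f dc 3f 8a 3f 8a dc 8a
  t3: 3f 7c 8a 8a dc a5 8a dc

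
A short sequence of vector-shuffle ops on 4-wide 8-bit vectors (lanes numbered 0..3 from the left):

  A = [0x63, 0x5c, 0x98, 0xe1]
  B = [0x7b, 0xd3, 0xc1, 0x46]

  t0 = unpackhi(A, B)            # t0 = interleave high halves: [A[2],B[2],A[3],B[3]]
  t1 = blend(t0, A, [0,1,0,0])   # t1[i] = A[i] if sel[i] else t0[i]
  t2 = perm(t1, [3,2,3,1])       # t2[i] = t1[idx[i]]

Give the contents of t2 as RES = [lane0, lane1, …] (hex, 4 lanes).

t0 = [0x98, 0xc1, 0xe1, 0x46]
t1 = [0x98, 0x5c, 0xe1, 0x46]
t2 = [0x46, 0xe1, 0x46, 0x5c]

RES = [ 0x46  0xe1  0x46  0x5c ]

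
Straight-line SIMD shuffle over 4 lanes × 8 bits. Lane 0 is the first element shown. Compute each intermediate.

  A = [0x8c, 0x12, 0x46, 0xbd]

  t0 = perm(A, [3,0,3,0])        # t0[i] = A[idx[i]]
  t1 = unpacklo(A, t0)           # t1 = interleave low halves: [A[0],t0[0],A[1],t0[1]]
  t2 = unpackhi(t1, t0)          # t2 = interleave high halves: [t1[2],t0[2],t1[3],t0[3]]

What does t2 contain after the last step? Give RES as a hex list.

t0 = [0xbd, 0x8c, 0xbd, 0x8c]
t1 = [0x8c, 0xbd, 0x12, 0x8c]
t2 = [0x12, 0xbd, 0x8c, 0x8c]

RES = [ 0x12  0xbd  0x8c  0x8c ]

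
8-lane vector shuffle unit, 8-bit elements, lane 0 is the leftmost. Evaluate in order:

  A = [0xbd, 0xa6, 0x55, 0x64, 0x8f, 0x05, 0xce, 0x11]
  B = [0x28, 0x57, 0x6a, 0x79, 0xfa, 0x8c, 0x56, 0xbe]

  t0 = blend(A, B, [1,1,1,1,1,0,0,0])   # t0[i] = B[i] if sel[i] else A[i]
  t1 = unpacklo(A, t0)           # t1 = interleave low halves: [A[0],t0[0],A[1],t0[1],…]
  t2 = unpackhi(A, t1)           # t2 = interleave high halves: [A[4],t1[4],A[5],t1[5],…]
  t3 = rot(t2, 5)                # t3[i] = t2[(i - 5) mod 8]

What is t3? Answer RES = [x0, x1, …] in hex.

→ t0 |28|57|6a|79|fa|05|ce|11|
→ t1 |bd|28|a6|57|55|6a|64|79|
→ t2 |8f|55|05|6a|ce|64|11|79|
→ t3 |6a|ce|64|11|79|8f|55|05|

RES = [ 0x6a  0xce  0x64  0x11  0x79  0x8f  0x55  0x05 ]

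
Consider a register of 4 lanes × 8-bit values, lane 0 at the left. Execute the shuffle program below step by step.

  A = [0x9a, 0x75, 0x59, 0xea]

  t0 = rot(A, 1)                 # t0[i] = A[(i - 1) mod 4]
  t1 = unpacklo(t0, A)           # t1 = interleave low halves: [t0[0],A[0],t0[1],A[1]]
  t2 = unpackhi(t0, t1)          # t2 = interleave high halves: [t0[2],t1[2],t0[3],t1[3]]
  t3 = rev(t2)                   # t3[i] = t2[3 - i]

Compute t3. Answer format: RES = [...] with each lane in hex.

t0 = [0xea, 0x9a, 0x75, 0x59]
t1 = [0xea, 0x9a, 0x9a, 0x75]
t2 = [0x75, 0x9a, 0x59, 0x75]
t3 = [0x75, 0x59, 0x9a, 0x75]

RES = [0x75, 0x59, 0x9a, 0x75]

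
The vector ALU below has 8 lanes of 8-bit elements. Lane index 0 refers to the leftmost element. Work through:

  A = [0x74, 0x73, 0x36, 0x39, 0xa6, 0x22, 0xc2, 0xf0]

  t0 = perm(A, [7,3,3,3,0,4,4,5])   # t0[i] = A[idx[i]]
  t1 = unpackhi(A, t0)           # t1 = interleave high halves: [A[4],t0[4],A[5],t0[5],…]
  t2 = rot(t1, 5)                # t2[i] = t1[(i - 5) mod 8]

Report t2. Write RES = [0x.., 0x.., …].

t0 = [0xf0, 0x39, 0x39, 0x39, 0x74, 0xa6, 0xa6, 0x22]
t1 = [0xa6, 0x74, 0x22, 0xa6, 0xc2, 0xa6, 0xf0, 0x22]
t2 = [0xa6, 0xc2, 0xa6, 0xf0, 0x22, 0xa6, 0x74, 0x22]

RES = [0xa6, 0xc2, 0xa6, 0xf0, 0x22, 0xa6, 0x74, 0x22]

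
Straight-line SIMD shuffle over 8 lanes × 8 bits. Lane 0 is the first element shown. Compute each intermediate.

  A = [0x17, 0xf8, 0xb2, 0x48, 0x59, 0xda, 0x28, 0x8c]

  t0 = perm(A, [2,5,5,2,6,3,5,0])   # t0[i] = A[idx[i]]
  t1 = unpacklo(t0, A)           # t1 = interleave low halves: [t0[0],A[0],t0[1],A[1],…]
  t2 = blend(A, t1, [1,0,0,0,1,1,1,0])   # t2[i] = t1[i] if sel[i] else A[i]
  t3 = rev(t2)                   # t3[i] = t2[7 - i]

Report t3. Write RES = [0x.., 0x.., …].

t0 = [0xb2, 0xda, 0xda, 0xb2, 0x28, 0x48, 0xda, 0x17]
t1 = [0xb2, 0x17, 0xda, 0xf8, 0xda, 0xb2, 0xb2, 0x48]
t2 = [0xb2, 0xf8, 0xb2, 0x48, 0xda, 0xb2, 0xb2, 0x8c]
t3 = [0x8c, 0xb2, 0xb2, 0xda, 0x48, 0xb2, 0xf8, 0xb2]

RES = [ 0x8c  0xb2  0xb2  0xda  0x48  0xb2  0xf8  0xb2 ]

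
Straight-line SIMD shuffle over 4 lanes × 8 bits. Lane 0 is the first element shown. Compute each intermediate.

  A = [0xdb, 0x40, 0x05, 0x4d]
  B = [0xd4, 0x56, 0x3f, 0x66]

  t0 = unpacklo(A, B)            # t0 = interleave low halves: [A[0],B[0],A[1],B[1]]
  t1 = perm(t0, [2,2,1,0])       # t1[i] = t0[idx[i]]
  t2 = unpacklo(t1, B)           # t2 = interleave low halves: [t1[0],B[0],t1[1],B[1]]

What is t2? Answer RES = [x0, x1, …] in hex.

t0 = [0xdb, 0xd4, 0x40, 0x56]
t1 = [0x40, 0x40, 0xd4, 0xdb]
t2 = [0x40, 0xd4, 0x40, 0x56]

RES = [ 0x40  0xd4  0x40  0x56 ]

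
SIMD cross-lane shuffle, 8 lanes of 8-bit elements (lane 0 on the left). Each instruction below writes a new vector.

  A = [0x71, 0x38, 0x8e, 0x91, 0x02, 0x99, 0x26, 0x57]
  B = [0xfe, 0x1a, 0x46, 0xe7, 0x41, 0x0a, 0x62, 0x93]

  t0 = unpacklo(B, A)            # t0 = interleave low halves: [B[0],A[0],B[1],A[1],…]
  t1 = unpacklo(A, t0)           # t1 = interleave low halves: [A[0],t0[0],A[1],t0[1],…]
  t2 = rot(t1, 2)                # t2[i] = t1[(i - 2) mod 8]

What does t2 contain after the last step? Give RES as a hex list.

RES = [ 0x91  0x38  0x71  0xfe  0x38  0x71  0x8e  0x1a ]

→ t0 |fe|71|1a|38|46|8e|e7|91|
→ t1 |71|fe|38|71|8e|1a|91|38|
→ t2 |91|38|71|fe|38|71|8e|1a|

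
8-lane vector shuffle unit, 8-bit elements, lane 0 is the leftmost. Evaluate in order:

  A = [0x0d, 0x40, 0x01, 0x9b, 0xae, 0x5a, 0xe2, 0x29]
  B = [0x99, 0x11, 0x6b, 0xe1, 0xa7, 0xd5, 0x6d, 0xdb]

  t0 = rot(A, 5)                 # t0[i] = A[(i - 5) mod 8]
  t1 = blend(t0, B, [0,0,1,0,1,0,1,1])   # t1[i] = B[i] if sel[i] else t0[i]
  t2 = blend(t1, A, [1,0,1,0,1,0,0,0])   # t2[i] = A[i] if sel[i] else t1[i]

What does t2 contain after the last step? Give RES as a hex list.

→ t0 |9b|ae|5a|e2|29|0d|40|01|
→ t1 |9b|ae|6b|e2|a7|0d|6d|db|
→ t2 |0d|ae|01|e2|ae|0d|6d|db|

RES = [ 0x0d  0xae  0x01  0xe2  0xae  0x0d  0x6d  0xdb ]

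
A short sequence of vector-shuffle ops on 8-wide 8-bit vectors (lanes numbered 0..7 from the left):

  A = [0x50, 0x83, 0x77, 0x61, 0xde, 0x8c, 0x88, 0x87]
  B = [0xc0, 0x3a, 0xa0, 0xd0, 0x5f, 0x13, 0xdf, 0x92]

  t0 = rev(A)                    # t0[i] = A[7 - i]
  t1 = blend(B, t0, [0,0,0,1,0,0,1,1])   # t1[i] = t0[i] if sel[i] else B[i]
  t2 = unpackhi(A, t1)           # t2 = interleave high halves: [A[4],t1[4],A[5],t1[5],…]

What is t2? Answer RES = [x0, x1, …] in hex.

RES = [ 0xde  0x5f  0x8c  0x13  0x88  0x83  0x87  0x50 ]

  t0: 87 88 8c de 61 77 83 50
  t1: c0 3a a0 de 5f 13 83 50
  t2: de 5f 8c 13 88 83 87 50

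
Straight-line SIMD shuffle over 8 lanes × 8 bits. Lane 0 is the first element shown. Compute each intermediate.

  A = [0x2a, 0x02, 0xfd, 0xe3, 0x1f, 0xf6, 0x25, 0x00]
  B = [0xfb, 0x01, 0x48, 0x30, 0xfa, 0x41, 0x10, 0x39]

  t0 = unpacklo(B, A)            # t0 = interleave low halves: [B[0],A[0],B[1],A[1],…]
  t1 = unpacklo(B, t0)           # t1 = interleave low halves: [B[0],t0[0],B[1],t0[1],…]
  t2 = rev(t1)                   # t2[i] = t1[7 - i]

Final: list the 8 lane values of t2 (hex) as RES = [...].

  t0: fb 2a 01 02 48 fd 30 e3
  t1: fb fb 01 2a 48 01 30 02
  t2: 02 30 01 48 2a 01 fb fb

RES = [ 0x02  0x30  0x01  0x48  0x2a  0x01  0xfb  0xfb ]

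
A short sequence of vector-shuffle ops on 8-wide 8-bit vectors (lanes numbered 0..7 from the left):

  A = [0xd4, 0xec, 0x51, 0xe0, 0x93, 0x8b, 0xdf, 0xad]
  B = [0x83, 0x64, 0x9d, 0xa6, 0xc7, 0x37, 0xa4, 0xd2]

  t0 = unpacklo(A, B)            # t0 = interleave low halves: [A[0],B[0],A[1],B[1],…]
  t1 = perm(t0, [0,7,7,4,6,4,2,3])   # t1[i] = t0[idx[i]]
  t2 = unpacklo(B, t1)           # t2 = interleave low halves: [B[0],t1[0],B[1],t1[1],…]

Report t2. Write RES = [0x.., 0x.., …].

t0 = [0xd4, 0x83, 0xec, 0x64, 0x51, 0x9d, 0xe0, 0xa6]
t1 = [0xd4, 0xa6, 0xa6, 0x51, 0xe0, 0x51, 0xec, 0x64]
t2 = [0x83, 0xd4, 0x64, 0xa6, 0x9d, 0xa6, 0xa6, 0x51]

RES = [ 0x83  0xd4  0x64  0xa6  0x9d  0xa6  0xa6  0x51 ]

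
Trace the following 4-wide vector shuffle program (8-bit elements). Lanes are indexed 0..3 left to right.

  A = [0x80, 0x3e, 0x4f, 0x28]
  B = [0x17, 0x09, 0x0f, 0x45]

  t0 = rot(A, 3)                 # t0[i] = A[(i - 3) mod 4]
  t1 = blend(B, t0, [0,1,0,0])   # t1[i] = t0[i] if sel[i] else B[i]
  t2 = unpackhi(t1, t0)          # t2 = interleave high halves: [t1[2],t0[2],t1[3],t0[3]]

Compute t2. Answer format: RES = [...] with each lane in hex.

  t0: 3e 4f 28 80
  t1: 17 4f 0f 45
  t2: 0f 28 45 80

RES = [0x0f, 0x28, 0x45, 0x80]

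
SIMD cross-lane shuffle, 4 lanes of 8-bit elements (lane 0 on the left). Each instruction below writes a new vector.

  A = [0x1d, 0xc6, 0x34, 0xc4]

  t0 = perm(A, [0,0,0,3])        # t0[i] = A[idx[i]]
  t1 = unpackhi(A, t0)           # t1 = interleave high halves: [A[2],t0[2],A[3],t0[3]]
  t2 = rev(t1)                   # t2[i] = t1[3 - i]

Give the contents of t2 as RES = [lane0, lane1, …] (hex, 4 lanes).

  t0: 1d 1d 1d c4
  t1: 34 1d c4 c4
  t2: c4 c4 1d 34

RES = [0xc4, 0xc4, 0x1d, 0x34]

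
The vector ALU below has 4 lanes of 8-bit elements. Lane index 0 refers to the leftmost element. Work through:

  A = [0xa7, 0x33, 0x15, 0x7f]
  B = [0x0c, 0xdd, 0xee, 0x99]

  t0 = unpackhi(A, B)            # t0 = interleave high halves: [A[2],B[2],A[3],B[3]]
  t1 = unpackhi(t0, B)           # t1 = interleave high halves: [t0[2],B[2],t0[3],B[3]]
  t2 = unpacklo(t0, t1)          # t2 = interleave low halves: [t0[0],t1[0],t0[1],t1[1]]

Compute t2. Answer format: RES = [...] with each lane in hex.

t0 = [0x15, 0xee, 0x7f, 0x99]
t1 = [0x7f, 0xee, 0x99, 0x99]
t2 = [0x15, 0x7f, 0xee, 0xee]

RES = [ 0x15  0x7f  0xee  0xee ]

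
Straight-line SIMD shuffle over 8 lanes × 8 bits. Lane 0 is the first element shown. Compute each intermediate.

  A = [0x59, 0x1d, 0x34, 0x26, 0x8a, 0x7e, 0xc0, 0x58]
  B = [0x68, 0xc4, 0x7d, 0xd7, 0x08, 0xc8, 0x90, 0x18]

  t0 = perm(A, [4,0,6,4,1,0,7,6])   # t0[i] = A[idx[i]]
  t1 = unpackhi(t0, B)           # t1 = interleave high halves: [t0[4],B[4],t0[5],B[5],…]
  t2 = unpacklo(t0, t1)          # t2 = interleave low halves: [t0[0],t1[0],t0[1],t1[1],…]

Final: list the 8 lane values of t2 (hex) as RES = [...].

RES = [ 0x8a  0x1d  0x59  0x08  0xc0  0x59  0x8a  0xc8 ]

→ t0 |8a|59|c0|8a|1d|59|58|c0|
→ t1 |1d|08|59|c8|58|90|c0|18|
→ t2 |8a|1d|59|08|c0|59|8a|c8|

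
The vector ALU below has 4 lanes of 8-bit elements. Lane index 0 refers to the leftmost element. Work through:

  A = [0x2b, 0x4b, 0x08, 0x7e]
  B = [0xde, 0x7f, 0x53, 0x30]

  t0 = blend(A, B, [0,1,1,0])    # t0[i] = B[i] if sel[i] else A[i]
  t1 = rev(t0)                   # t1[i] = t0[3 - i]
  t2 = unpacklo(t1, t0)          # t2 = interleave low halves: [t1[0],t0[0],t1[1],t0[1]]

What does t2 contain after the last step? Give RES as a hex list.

t0 = [0x2b, 0x7f, 0x53, 0x7e]
t1 = [0x7e, 0x53, 0x7f, 0x2b]
t2 = [0x7e, 0x2b, 0x53, 0x7f]

RES = [ 0x7e  0x2b  0x53  0x7f ]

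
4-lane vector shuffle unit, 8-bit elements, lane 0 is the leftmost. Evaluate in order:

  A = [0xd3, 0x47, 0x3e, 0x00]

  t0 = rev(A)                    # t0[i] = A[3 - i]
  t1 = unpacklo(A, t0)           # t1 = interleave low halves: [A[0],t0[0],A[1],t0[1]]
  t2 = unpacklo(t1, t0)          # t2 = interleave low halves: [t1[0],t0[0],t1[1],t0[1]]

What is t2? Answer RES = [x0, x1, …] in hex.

→ t0 |00|3e|47|d3|
→ t1 |d3|00|47|3e|
→ t2 |d3|00|00|3e|

RES = [0xd3, 0x00, 0x00, 0x3e]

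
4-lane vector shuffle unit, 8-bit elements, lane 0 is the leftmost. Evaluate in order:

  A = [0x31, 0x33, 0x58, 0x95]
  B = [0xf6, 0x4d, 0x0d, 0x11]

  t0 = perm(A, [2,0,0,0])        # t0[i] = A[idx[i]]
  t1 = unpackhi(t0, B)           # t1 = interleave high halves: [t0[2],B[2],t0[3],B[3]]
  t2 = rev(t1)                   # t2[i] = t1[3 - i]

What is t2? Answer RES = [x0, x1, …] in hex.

RES = [0x11, 0x31, 0x0d, 0x31]

  t0: 58 31 31 31
  t1: 31 0d 31 11
  t2: 11 31 0d 31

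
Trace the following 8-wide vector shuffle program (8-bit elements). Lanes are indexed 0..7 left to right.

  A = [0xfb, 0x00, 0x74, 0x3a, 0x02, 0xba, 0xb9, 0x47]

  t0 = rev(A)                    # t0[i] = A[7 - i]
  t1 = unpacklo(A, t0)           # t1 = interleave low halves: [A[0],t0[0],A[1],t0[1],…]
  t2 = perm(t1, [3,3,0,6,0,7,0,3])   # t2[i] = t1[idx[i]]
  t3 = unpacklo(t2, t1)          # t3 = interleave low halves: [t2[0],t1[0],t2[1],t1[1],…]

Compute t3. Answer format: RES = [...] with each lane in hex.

→ t0 |47|b9|ba|02|3a|74|00|fb|
→ t1 |fb|47|00|b9|74|ba|3a|02|
→ t2 |b9|b9|fb|3a|fb|02|fb|b9|
→ t3 |b9|fb|b9|47|fb|00|3a|b9|

RES = [0xb9, 0xfb, 0xb9, 0x47, 0xfb, 0x00, 0x3a, 0xb9]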